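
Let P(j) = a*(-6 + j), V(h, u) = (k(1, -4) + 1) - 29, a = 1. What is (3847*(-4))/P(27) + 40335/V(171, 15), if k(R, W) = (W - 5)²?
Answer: 31471/1113 ≈ 28.276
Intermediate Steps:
k(R, W) = (-5 + W)²
V(h, u) = 53 (V(h, u) = ((-5 - 4)² + 1) - 29 = ((-9)² + 1) - 29 = (81 + 1) - 29 = 82 - 29 = 53)
P(j) = -6 + j (P(j) = 1*(-6 + j) = -6 + j)
(3847*(-4))/P(27) + 40335/V(171, 15) = (3847*(-4))/(-6 + 27) + 40335/53 = -15388/21 + 40335*(1/53) = -15388*1/21 + 40335/53 = -15388/21 + 40335/53 = 31471/1113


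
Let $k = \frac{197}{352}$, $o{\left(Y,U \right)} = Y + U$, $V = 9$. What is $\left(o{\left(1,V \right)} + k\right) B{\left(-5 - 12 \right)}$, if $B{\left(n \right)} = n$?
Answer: $- \frac{63189}{352} \approx -179.51$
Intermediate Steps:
$o{\left(Y,U \right)} = U + Y$
$k = \frac{197}{352}$ ($k = 197 \cdot \frac{1}{352} = \frac{197}{352} \approx 0.55966$)
$\left(o{\left(1,V \right)} + k\right) B{\left(-5 - 12 \right)} = \left(\left(9 + 1\right) + \frac{197}{352}\right) \left(-5 - 12\right) = \left(10 + \frac{197}{352}\right) \left(-5 - 12\right) = \frac{3717}{352} \left(-17\right) = - \frac{63189}{352}$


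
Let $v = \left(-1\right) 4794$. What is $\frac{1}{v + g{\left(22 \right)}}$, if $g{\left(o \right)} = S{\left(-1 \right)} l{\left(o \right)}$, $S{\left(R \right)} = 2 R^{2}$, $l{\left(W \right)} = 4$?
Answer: $- \frac{1}{4786} \approx -0.00020894$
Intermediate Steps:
$g{\left(o \right)} = 8$ ($g{\left(o \right)} = 2 \left(-1\right)^{2} \cdot 4 = 2 \cdot 1 \cdot 4 = 2 \cdot 4 = 8$)
$v = -4794$
$\frac{1}{v + g{\left(22 \right)}} = \frac{1}{-4794 + 8} = \frac{1}{-4786} = - \frac{1}{4786}$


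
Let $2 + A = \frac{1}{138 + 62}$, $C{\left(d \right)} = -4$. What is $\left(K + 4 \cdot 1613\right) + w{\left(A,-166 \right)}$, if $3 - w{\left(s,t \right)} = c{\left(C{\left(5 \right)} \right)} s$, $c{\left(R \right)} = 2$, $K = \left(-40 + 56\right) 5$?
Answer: $\frac{653899}{100} \approx 6539.0$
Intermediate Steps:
$K = 80$ ($K = 16 \cdot 5 = 80$)
$A = - \frac{399}{200}$ ($A = -2 + \frac{1}{138 + 62} = -2 + \frac{1}{200} = - \frac{399}{200} \approx -1.995$)
$w{\left(s,t \right)} = 3 - 2 s$
$\left(K + 4 \cdot 1613\right) + w{\left(A,-166 \right)} = \left(80 + 4 \cdot 1613\right) + \left(3 - - \frac{399}{100}\right) = \left(80 + 6452\right) + \left(3 + \frac{399}{100}\right) = 6532 + \frac{699}{100} = \frac{653899}{100}$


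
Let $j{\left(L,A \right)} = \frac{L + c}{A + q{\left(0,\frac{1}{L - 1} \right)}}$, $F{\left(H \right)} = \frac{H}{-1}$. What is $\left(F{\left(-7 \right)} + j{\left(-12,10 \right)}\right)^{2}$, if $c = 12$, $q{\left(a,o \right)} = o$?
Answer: $49$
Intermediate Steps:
$F{\left(H \right)} = - H$ ($F{\left(H \right)} = H \left(-1\right) = - H$)
$j{\left(L,A \right)} = \frac{12 + L}{A + \frac{1}{-1 + L}}$ ($j{\left(L,A \right)} = \frac{L + 12}{A + \frac{1}{L - 1}} = \frac{12 + L}{A + \frac{1}{-1 + L}}$)
$\left(F{\left(-7 \right)} + j{\left(-12,10 \right)}\right)^{2} = \left(\left(-1\right) \left(-7\right) + \frac{\left(-1 - 12\right) \left(12 - 12\right)}{1 + 10 \left(-1 - 12\right)}\right)^{2} = \left(7 + \frac{1}{1 + 10 \left(-13\right)} \left(-13\right) 0\right)^{2} = \left(7 + \frac{1}{1 - 130} \left(-13\right) 0\right)^{2} = \left(7 + \frac{1}{-129} \left(-13\right) 0\right)^{2} = \left(7 - \left(- \frac{13}{129}\right) 0\right)^{2} = \left(7 + 0\right)^{2} = 7^{2} = 49$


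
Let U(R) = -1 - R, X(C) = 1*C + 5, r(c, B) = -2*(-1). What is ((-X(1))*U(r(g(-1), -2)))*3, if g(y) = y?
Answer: 54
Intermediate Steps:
r(c, B) = 2
X(C) = 5 + C (X(C) = C + 5 = 5 + C)
((-X(1))*U(r(g(-1), -2)))*3 = ((-(5 + 1))*(-1 - 1*2))*3 = ((-1*6)*(-1 - 2))*3 = -6*(-3)*3 = 18*3 = 54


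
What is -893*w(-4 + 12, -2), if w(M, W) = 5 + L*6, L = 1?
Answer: -9823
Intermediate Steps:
w(M, W) = 11 (w(M, W) = 5 + 1*6 = 5 + 6 = 11)
-893*w(-4 + 12, -2) = -893*11 = -9823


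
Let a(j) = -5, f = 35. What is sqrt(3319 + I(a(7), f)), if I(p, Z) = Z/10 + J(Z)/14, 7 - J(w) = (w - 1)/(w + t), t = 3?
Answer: sqrt(235117666)/266 ≈ 57.645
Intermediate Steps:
J(w) = 7 - (-1 + w)/(3 + w) (J(w) = 7 - (w - 1)/(w + 3) = 7 - (-1 + w)/(3 + w))
I(p, Z) = Z/10 + (11 + 3*Z)/(7*(3 + Z)) (I(p, Z) = Z/10 + (2*(11 + 3*Z)/(3 + Z))/14 = Z*(1/10) + (2*(11 + 3*Z)/(3 + Z))*(1/14) = Z/10 + (11 + 3*Z)/(7*(3 + Z)))
sqrt(3319 + I(a(7), f)) = sqrt(3319 + (110 + 7*35**2 + 51*35)/(70*(3 + 35))) = sqrt(3319 + (1/70)*(110 + 7*1225 + 1785)/38) = sqrt(3319 + (1/70)*(1/38)*(110 + 8575 + 1785)) = sqrt(3319 + (1/70)*(1/38)*10470) = sqrt(3319 + 1047/266) = sqrt(883901/266) = sqrt(235117666)/266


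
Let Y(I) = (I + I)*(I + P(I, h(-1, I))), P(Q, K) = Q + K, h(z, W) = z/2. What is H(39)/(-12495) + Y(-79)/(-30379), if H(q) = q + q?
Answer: -6181997/7442855 ≈ -0.83060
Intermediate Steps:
h(z, W) = z/2 (h(z, W) = z*(½) = z/2)
P(Q, K) = K + Q
Y(I) = 2*I*(-½ + 2*I) (Y(I) = (I + I)*(I + ((½)*(-1) + I)) = (2*I)*(I + (-½ + I)) = (2*I)*(-½ + 2*I) = 2*I*(-½ + 2*I))
H(q) = 2*q
H(39)/(-12495) + Y(-79)/(-30379) = (2*39)/(-12495) - 79*(-1 + 4*(-79))/(-30379) = 78*(-1/12495) - 79*(-1 - 316)*(-1/30379) = -26/4165 - 79*(-317)*(-1/30379) = -26/4165 + 25043*(-1/30379) = -26/4165 - 25043/30379 = -6181997/7442855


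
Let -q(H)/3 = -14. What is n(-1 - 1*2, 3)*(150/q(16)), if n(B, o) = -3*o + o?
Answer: -150/7 ≈ -21.429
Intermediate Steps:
q(H) = 42 (q(H) = -3*(-14) = 42)
n(B, o) = -2*o
n(-1 - 1*2, 3)*(150/q(16)) = (-2*3)*(150/42) = -900/42 = -6*25/7 = -150/7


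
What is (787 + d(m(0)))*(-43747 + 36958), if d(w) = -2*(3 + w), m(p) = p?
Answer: -5302209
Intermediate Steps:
d(w) = -6 - 2*w
(787 + d(m(0)))*(-43747 + 36958) = (787 + (-6 - 2*0))*(-43747 + 36958) = (787 + (-6 + 0))*(-6789) = (787 - 6)*(-6789) = 781*(-6789) = -5302209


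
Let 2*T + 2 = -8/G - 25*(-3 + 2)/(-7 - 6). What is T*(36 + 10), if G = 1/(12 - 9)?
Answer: -8349/13 ≈ -642.23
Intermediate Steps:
G = ⅓ (G = 1/3 = ⅓ ≈ 0.33333)
T = -363/26 (T = -1 + (-8/⅓ - 25*(-3 + 2)/(-7 - 6))/2 = -1 + (-8*3 - 25/((-13/(-1))))/2 = -1 + (-24 - 25/((-13*(-1))))/2 = -1 + (-24 - 25/13)/2 = -1 + (½)*(-337/13) = -1 - 337/26 = -363/26 ≈ -13.962)
T*(36 + 10) = -363*(36 + 10)/26 = -363/26*46 = -8349/13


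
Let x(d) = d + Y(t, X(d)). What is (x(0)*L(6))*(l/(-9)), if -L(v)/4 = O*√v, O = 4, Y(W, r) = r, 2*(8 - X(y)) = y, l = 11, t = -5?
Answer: 1408*√6/9 ≈ 383.21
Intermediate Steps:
X(y) = 8 - y/2
L(v) = -16*√v
x(d) = 8 + d/2 (x(d) = d + (8 - d/2) = 8 + d/2)
(x(0)*L(6))*(l/(-9)) = ((8 + (½)*0)*(-16*√6))*(11/(-9)) = ((8 + 0)*(-16*√6))*(11*(-⅑)) = (8*(-16*√6))*(-11/9) = -128*√6*(-11/9) = 1408*√6/9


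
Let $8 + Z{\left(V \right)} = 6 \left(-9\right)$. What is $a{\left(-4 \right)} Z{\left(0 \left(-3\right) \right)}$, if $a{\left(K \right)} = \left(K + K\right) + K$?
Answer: $744$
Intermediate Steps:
$a{\left(K \right)} = 3 K$ ($a{\left(K \right)} = 2 K + K = 3 K$)
$Z{\left(V \right)} = -62$ ($Z{\left(V \right)} = -8 + 6 \left(-9\right) = -8 - 54 = -62$)
$a{\left(-4 \right)} Z{\left(0 \left(-3\right) \right)} = 3 \left(-4\right) \left(-62\right) = \left(-12\right) \left(-62\right) = 744$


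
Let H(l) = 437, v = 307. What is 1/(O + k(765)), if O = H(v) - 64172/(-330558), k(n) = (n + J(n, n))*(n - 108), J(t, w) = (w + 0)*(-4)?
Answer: -165279/249137896376 ≈ -6.6340e-7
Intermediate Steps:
J(t, w) = -4*w (J(t, w) = w*(-4) = -4*w)
k(n) = -3*n*(-108 + n) (k(n) = (n - 4*n)*(n - 108) = (-3*n)*(-108 + n) = -3*n*(-108 + n))
O = 72259009/165279 (O = 437 - 64172/(-330558) = 437 - 64172*(-1)/330558 = 437 - 1*(-32086/165279) = 437 + 32086/165279 = 72259009/165279 ≈ 437.19)
1/(O + k(765)) = 1/(72259009/165279 + 3*765*(108 - 1*765)) = 1/(72259009/165279 + 3*765*(108 - 765)) = 1/(72259009/165279 + 3*765*(-657)) = 1/(72259009/165279 - 1507815) = 1/(-249137896376/165279) = -165279/249137896376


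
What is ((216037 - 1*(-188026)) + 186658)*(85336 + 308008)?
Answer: 232356561024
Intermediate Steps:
((216037 - 1*(-188026)) + 186658)*(85336 + 308008) = ((216037 + 188026) + 186658)*393344 = (404063 + 186658)*393344 = 590721*393344 = 232356561024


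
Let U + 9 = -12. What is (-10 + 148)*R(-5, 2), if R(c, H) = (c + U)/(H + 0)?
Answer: -1794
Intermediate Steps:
U = -21 (U = -9 - 12 = -21)
R(c, H) = (-21 + c)/H (R(c, H) = (c - 21)/(H + 0) = (-21 + c)/H)
(-10 + 148)*R(-5, 2) = (-10 + 148)*((-21 - 5)/2) = 138*((½)*(-26)) = 138*(-13) = -1794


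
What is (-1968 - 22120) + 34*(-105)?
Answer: -27658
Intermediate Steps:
(-1968 - 22120) + 34*(-105) = -24088 - 3570 = -27658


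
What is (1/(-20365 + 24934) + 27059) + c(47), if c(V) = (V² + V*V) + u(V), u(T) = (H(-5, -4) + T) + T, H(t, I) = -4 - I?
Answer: 144247900/4569 ≈ 31571.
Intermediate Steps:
u(T) = 2*T (u(T) = ((-4 - 1*(-4)) + T) + T = ((-4 + 4) + T) + T = (0 + T) + T = T + T = 2*T)
c(V) = 2*V + 2*V² (c(V) = (V² + V*V) + 2*V = (V² + V²) + 2*V = 2*V² + 2*V = 2*V + 2*V²)
(1/(-20365 + 24934) + 27059) + c(47) = (1/(-20365 + 24934) + 27059) + 2*47*(1 + 47) = (1/4569 + 27059) + 2*47*48 = (1/4569 + 27059) + 4512 = 123632572/4569 + 4512 = 144247900/4569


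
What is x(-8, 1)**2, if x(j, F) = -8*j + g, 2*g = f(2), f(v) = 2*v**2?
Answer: 4624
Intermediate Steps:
g = 4 (g = (2*2**2)/2 = (2*4)/2 = (1/2)*8 = 4)
x(j, F) = 4 - 8*j (x(j, F) = -8*j + 4 = 4 - 8*j)
x(-8, 1)**2 = (4 - 8*(-8))**2 = (4 + 64)**2 = 68**2 = 4624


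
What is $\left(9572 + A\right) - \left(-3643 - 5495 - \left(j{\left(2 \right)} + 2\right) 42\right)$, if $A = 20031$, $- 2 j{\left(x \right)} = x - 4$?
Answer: $38867$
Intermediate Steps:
$j{\left(x \right)} = 2 - \frac{x}{2}$ ($j{\left(x \right)} = - \frac{x - 4}{2} = - \frac{-4 + x}{2} = 2 - \frac{x}{2}$)
$\left(9572 + A\right) - \left(-3643 - 5495 - \left(j{\left(2 \right)} + 2\right) 42\right) = \left(9572 + 20031\right) - \left(-3643 - 5495 - \left(\left(2 - 1\right) + 2\right) 42\right) = 29603 + \left(\left(\left(2 - 1\right) + 2\right) 42 - \left(-3643 - 5495\right)\right) = 29603 + \left(\left(1 + 2\right) 42 - -9138\right) = 29603 + \left(3 \cdot 42 + 9138\right) = 29603 + \left(126 + 9138\right) = 29603 + 9264 = 38867$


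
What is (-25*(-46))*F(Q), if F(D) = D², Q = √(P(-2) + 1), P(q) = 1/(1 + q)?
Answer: 0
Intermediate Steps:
Q = 0 (Q = √(1/(1 - 2) + 1) = √(1/(-1) + 1) = √(-1 + 1) = √0 = 0)
(-25*(-46))*F(Q) = -25*(-46)*0² = 1150*0 = 0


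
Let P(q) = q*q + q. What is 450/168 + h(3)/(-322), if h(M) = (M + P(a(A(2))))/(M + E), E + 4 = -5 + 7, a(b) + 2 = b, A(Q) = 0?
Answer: 245/92 ≈ 2.6630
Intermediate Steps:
a(b) = -2 + b
E = -2 (E = -4 + (-5 + 7) = -4 + 2 = -2)
P(q) = q + q² (P(q) = q² + q = q + q²)
h(M) = (2 + M)/(-2 + M) (h(M) = (M + (-2 + 0)*(1 + (-2 + 0)))/(M - 2) = (M - 2*(1 - 2))/(-2 + M) = (M - 2*(-1))/(-2 + M) = (M + 2)/(-2 + M) = (2 + M)/(-2 + M))
450/168 + h(3)/(-322) = 450/168 + ((2 + 3)/(-2 + 3))/(-322) = 450*(1/168) + (5/1)*(-1/322) = 75/28 + (1*5)*(-1/322) = 75/28 + 5*(-1/322) = 75/28 - 5/322 = 245/92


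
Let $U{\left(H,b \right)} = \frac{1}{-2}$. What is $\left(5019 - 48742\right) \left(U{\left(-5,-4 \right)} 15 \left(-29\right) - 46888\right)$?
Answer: $\frac{4081148543}{2} \approx 2.0406 \cdot 10^{9}$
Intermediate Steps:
$U{\left(H,b \right)} = - \frac{1}{2}$
$\left(5019 - 48742\right) \left(U{\left(-5,-4 \right)} 15 \left(-29\right) - 46888\right) = \left(5019 - 48742\right) \left(\left(- \frac{1}{2}\right) 15 \left(-29\right) - 46888\right) = - 43723 \left(\left(- \frac{15}{2}\right) \left(-29\right) - 46888\right) = - 43723 \left(\frac{435}{2} - 46888\right) = \left(-43723\right) \left(- \frac{93341}{2}\right) = \frac{4081148543}{2}$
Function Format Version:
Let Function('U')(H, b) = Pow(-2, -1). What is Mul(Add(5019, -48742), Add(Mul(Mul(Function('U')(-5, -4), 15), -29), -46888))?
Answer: Rational(4081148543, 2) ≈ 2.0406e+9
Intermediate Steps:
Function('U')(H, b) = Rational(-1, 2)
Mul(Add(5019, -48742), Add(Mul(Mul(Function('U')(-5, -4), 15), -29), -46888)) = Mul(Add(5019, -48742), Add(Mul(Mul(Rational(-1, 2), 15), -29), -46888)) = Mul(-43723, Add(Mul(Rational(-15, 2), -29), -46888)) = Mul(-43723, Add(Rational(435, 2), -46888)) = Mul(-43723, Rational(-93341, 2)) = Rational(4081148543, 2)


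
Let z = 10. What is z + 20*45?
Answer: 910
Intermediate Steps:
z + 20*45 = 10 + 20*45 = 10 + 900 = 910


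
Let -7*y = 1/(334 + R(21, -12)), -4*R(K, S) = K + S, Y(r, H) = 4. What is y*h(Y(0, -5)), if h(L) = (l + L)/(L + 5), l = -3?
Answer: -4/83601 ≈ -4.7846e-5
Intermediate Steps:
h(L) = (-3 + L)/(5 + L) (h(L) = (-3 + L)/(L + 5) = (-3 + L)/(5 + L))
R(K, S) = -K/4 - S/4 (R(K, S) = -(K + S)/4 = -K/4 - S/4)
y = -4/9289 (y = -1/(7*(334 + (-1/4*21 - 1/4*(-12)))) = -1/(7*(334 + (-21/4 + 3))) = -1/(7*(334 - 9/4)) = -1/(7*1327/4) = -1/7*4/1327 = -4/9289 ≈ -0.00043062)
y*h(Y(0, -5)) = -4*(-3 + 4)/(9289*(5 + 4)) = -4/(9289*9) = -4/83601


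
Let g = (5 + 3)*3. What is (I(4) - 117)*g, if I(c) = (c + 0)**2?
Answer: -2424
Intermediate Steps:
I(c) = c**2
g = 24 (g = 8*3 = 24)
(I(4) - 117)*g = (4**2 - 117)*24 = (16 - 117)*24 = -101*24 = -2424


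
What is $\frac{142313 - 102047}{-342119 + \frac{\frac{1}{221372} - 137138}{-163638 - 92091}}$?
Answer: $- \frac{253278688601112}{2151972280373893} \approx -0.1177$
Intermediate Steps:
$\frac{142313 - 102047}{-342119 + \frac{\frac{1}{221372} - 137138}{-163638 - 92091}} = \frac{40266}{-342119 + \frac{\frac{1}{221372} - 137138}{-255729}} = \frac{40266}{-342119 - - \frac{10119504445}{18870413396}} = \frac{40266}{-342119 + \frac{10119504445}{18870413396}} = \frac{40266}{- \frac{6455916841121679}{18870413396}} = 40266 \left(- \frac{18870413396}{6455916841121679}\right) = - \frac{253278688601112}{2151972280373893}$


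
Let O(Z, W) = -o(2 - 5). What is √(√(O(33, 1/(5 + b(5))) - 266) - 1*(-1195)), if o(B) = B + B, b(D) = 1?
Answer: √(1195 + 2*I*√65) ≈ 34.57 + 0.2332*I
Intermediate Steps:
o(B) = 2*B
O(Z, W) = 6 (O(Z, W) = -2*(2 - 5) = -2*(-3) = -1*(-6) = 6)
√(√(O(33, 1/(5 + b(5))) - 266) - 1*(-1195)) = √(√(6 - 266) - 1*(-1195)) = √(√(-260) + 1195) = √(2*I*√65 + 1195) = √(1195 + 2*I*√65)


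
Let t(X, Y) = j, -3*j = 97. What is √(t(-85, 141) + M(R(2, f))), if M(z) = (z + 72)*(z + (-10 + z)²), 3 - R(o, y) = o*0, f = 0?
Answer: √34809/3 ≈ 62.191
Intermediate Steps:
j = -97/3 (j = -⅓*97 = -97/3 ≈ -32.333)
t(X, Y) = -97/3
R(o, y) = 3 (R(o, y) = 3 - o*0 = 3 - 1*0 = 3 + 0 = 3)
M(z) = (72 + z)*(z + (-10 + z)²)
√(t(-85, 141) + M(R(2, f))) = √(-97/3 + (7200 + 3³ - 1268*3 + 53*3²)) = √(-97/3 + (7200 + 27 - 3804 + 53*9)) = √(-97/3 + (7200 + 27 - 3804 + 477)) = √(-97/3 + 3900) = √(11603/3) = √34809/3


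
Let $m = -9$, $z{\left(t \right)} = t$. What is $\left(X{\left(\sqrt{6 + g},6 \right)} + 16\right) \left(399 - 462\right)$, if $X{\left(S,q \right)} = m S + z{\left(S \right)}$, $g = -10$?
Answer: $-1008 + 1008 i \approx -1008.0 + 1008.0 i$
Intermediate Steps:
$X{\left(S,q \right)} = - 8 S$ ($X{\left(S,q \right)} = - 9 S + S = - 8 S$)
$\left(X{\left(\sqrt{6 + g},6 \right)} + 16\right) \left(399 - 462\right) = \left(- 8 \sqrt{6 - 10} + 16\right) \left(399 - 462\right) = \left(- 8 \sqrt{-4} + 16\right) \left(-63\right) = \left(- 8 \cdot 2 i + 16\right) \left(-63\right) = \left(- 16 i + 16\right) \left(-63\right) = \left(16 - 16 i\right) \left(-63\right) = -1008 + 1008 i$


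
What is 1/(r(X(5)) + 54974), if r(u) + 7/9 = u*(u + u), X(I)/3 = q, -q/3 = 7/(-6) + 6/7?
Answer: 882/48500071 ≈ 1.8186e-5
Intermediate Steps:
q = 13/14 (q = -3*(7/(-6) + 6/7) = -3*(7*(-⅙) + 6*(⅐)) = -3*(-7/6 + 6/7) = -3*(-13/42) = 13/14 ≈ 0.92857)
X(I) = 39/14 (X(I) = 3*(13/14) = 39/14)
r(u) = -7/9 + 2*u² (r(u) = -7/9 + u*(u + u) = -7/9 + u*(2*u) = -7/9 + 2*u²)
1/(r(X(5)) + 54974) = 1/((-7/9 + 2*(39/14)²) + 54974) = 1/((-7/9 + 2*(1521/196)) + 54974) = 1/((-7/9 + 1521/98) + 54974) = 1/(13003/882 + 54974) = 1/(48500071/882) = 882/48500071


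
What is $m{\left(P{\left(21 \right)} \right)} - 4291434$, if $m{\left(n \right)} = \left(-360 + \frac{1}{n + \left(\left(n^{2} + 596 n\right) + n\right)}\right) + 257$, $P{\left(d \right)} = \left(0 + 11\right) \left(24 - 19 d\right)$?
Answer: $- \frac{62437035370874}{14548875} \approx -4.2915 \cdot 10^{6}$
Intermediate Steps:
$P{\left(d \right)} = 264 - 209 d$ ($P{\left(d \right)} = 11 \left(24 - 19 d\right) = 264 - 209 d$)
$m{\left(n \right)} = -103 + \frac{1}{n^{2} + 598 n}$ ($m{\left(n \right)} = \left(-360 + \frac{1}{n + \left(n^{2} + 597 n\right)}\right) + 257 = \left(-360 + \frac{1}{n^{2} + 598 n}\right) + 257 = -103 + \frac{1}{n^{2} + 598 n}$)
$m{\left(P{\left(21 \right)} \right)} - 4291434 = \frac{1 - 61594 \left(264 - 4389\right) - 103 \left(264 - 4389\right)^{2}}{\left(264 - 4389\right) \left(598 + \left(264 - 4389\right)\right)} - 4291434 = \frac{1 - -254075250 - 103 \left(-4125\right)^{2}}{\left(-4125\right) \left(598 - 4125\right)} - 4291434 = - \frac{1 + 254075250 - 1752609375}{4125 \left(-3527\right)} - 4291434 = \left(- \frac{1}{4125}\right) \left(- \frac{1}{3527}\right) \left(1 + 254075250 - 1752609375\right) - 4291434 = \left(- \frac{1}{4125}\right) \left(- \frac{1}{3527}\right) \left(-1498534124\right) - 4291434 = - \frac{1498534124}{14548875} - 4291434 = - \frac{62437035370874}{14548875}$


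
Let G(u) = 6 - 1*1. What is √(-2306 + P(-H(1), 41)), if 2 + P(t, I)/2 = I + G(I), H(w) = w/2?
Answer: I*√2218 ≈ 47.096*I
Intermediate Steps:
G(u) = 5 (G(u) = 6 - 1 = 5)
H(w) = w/2 (H(w) = w*(½) = w/2)
P(t, I) = 6 + 2*I (P(t, I) = -4 + 2*(I + 5) = -4 + 2*(5 + I) = -4 + (10 + 2*I) = 6 + 2*I)
√(-2306 + P(-H(1), 41)) = √(-2306 + (6 + 2*41)) = √(-2306 + (6 + 82)) = √(-2306 + 88) = √(-2218) = I*√2218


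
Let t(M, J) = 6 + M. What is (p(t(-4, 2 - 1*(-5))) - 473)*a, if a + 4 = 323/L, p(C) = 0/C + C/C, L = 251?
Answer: 321432/251 ≈ 1280.6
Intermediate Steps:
p(C) = 1 (p(C) = 0 + 1 = 1)
a = -681/251 (a = -4 + 323/251 = -681/251 ≈ -2.7131)
(p(t(-4, 2 - 1*(-5))) - 473)*a = (1 - 473)*(-681/251) = -472*(-681/251) = 321432/251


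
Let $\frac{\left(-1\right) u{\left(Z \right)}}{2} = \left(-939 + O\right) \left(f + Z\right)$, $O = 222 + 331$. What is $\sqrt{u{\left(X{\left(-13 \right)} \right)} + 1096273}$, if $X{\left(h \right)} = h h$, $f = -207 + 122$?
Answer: $\sqrt{1161121} \approx 1077.6$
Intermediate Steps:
$f = -85$
$X{\left(h \right)} = h^{2}$
$O = 553$
$u{\left(Z \right)} = -65620 + 772 Z$ ($u{\left(Z \right)} = - 2 \left(-939 + 553\right) \left(-85 + Z\right) = - 2 \left(- 386 \left(-85 + Z\right)\right) = - 2 \left(32810 - 386 Z\right) = -65620 + 772 Z$)
$\sqrt{u{\left(X{\left(-13 \right)} \right)} + 1096273} = \sqrt{\left(-65620 + 772 \left(-13\right)^{2}\right) + 1096273} = \sqrt{\left(-65620 + 772 \cdot 169\right) + 1096273} = \sqrt{\left(-65620 + 130468\right) + 1096273} = \sqrt{64848 + 1096273} = \sqrt{1161121}$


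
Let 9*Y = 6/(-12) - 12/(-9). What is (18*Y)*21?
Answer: 35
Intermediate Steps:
Y = 5/54 (Y = (6/(-12) - 12/(-9))/9 = (6*(-1/12) - 12*(-⅑))/9 = (-½ + 4/3)/9 = (⅑)*(⅚) = 5/54 ≈ 0.092593)
(18*Y)*21 = (18*(5/54))*21 = (5/3)*21 = 35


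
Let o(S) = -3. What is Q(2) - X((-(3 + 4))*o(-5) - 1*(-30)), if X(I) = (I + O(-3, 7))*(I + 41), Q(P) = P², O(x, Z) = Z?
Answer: -5332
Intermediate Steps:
X(I) = (7 + I)*(41 + I) (X(I) = (I + 7)*(I + 41) = (7 + I)*(41 + I))
Q(2) - X((-(3 + 4))*o(-5) - 1*(-30)) = 2² - (287 + (-(3 + 4)*(-3) - 1*(-30))² + 48*(-(3 + 4)*(-3) - 1*(-30))) = 4 - (287 + (-1*7*(-3) + 30)² + 48*(-1*7*(-3) + 30)) = 4 - (287 + (-7*(-3) + 30)² + 48*(-7*(-3) + 30)) = 4 - (287 + (21 + 30)² + 48*(21 + 30)) = 4 - (287 + 51² + 48*51) = 4 - (287 + 2601 + 2448) = 4 - 1*5336 = 4 - 5336 = -5332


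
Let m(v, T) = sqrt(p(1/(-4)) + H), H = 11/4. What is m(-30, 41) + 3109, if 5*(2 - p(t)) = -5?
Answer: 3109 + sqrt(23)/2 ≈ 3111.4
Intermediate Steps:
p(t) = 3 (p(t) = 2 - 1/5*(-5) = 2 + 1 = 3)
H = 11/4 (H = 11*(1/4) = 11/4 ≈ 2.7500)
m(v, T) = sqrt(23)/2 (m(v, T) = sqrt(3 + 11/4) = sqrt(23/4) = sqrt(23)/2)
m(-30, 41) + 3109 = sqrt(23)/2 + 3109 = 3109 + sqrt(23)/2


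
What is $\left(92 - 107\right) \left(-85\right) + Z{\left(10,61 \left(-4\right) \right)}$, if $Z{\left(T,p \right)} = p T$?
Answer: $-1165$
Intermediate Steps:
$Z{\left(T,p \right)} = T p$
$\left(92 - 107\right) \left(-85\right) + Z{\left(10,61 \left(-4\right) \right)} = \left(92 - 107\right) \left(-85\right) + 10 \cdot 61 \left(-4\right) = \left(-15\right) \left(-85\right) + 10 \left(-244\right) = 1275 - 2440 = -1165$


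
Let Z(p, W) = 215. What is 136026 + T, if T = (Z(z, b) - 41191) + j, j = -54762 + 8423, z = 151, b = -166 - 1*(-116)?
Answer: 48711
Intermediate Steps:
b = -50 (b = -166 + 116 = -50)
j = -46339
T = -87315 (T = (215 - 41191) - 46339 = -40976 - 46339 = -87315)
136026 + T = 136026 - 87315 = 48711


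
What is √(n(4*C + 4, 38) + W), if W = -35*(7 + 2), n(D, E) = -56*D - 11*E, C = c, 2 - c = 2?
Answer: I*√957 ≈ 30.935*I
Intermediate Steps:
c = 0 (c = 2 - 1*2 = 2 - 2 = 0)
C = 0
W = -315 (W = -35*9 = -315)
√(n(4*C + 4, 38) + W) = √((-56*(4*0 + 4) - 11*38) - 315) = √((-56*(0 + 4) - 418) - 315) = √((-56*4 - 418) - 315) = √((-224 - 418) - 315) = √(-642 - 315) = √(-957) = I*√957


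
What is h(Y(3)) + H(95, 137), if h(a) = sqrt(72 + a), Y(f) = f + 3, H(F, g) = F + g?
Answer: 232 + sqrt(78) ≈ 240.83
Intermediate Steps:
Y(f) = 3 + f
h(Y(3)) + H(95, 137) = sqrt(72 + (3 + 3)) + (95 + 137) = sqrt(72 + 6) + 232 = sqrt(78) + 232 = 232 + sqrt(78)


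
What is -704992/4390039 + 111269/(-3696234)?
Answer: -3094290649619/16226611413126 ≈ -0.19069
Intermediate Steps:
-704992/4390039 + 111269/(-3696234) = -704992*1/4390039 + 111269*(-1/3696234) = -704992/4390039 - 111269/3696234 = -3094290649619/16226611413126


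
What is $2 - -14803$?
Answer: $14805$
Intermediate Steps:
$2 - -14803 = 2 + 14803 = 14805$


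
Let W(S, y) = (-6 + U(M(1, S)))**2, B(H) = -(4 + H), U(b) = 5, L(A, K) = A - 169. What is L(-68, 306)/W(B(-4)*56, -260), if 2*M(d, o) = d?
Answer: -237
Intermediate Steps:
L(A, K) = -169 + A
M(d, o) = d/2
B(H) = -4 - H
W(S, y) = 1 (W(S, y) = (-6 + 5)**2 = (-1)**2 = 1)
L(-68, 306)/W(B(-4)*56, -260) = (-169 - 68)/1 = -237*1 = -237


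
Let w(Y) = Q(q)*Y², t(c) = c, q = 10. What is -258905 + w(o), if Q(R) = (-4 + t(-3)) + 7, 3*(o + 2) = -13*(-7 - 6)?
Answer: -258905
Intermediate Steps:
o = 163/3 (o = -2 + (-13*(-7 - 6))/3 = -2 + (-13*(-13))/3 = -2 + (⅓)*169 = -2 + 169/3 = 163/3 ≈ 54.333)
Q(R) = 0 (Q(R) = (-4 - 3) + 7 = -7 + 7 = 0)
w(Y) = 0 (w(Y) = 0*Y² = 0)
-258905 + w(o) = -258905 + 0 = -258905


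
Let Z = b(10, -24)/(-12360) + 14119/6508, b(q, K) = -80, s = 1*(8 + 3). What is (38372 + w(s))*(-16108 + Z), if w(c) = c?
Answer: -1243162467517387/2010972 ≈ -6.1819e+8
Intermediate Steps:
s = 11 (s = 1*11 = 11)
Z = 4375787/2010972 (Z = -80/(-12360) + 14119/6508 = -80*(-1/12360) + 14119*(1/6508) = 2/309 + 14119/6508 = 4375787/2010972 ≈ 2.1760)
(38372 + w(s))*(-16108 + Z) = (38372 + 11)*(-16108 + 4375787/2010972) = 38383*(-32388361189/2010972) = -1243162467517387/2010972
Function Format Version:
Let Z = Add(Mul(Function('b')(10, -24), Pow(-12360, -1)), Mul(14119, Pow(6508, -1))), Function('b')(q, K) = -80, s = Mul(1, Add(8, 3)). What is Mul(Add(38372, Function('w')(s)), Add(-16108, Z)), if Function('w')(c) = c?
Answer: Rational(-1243162467517387, 2010972) ≈ -6.1819e+8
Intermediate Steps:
s = 11 (s = Mul(1, 11) = 11)
Z = Rational(4375787, 2010972) (Z = Add(Mul(-80, Pow(-12360, -1)), Mul(14119, Pow(6508, -1))) = Add(Mul(-80, Rational(-1, 12360)), Mul(14119, Rational(1, 6508))) = Add(Rational(2, 309), Rational(14119, 6508)) = Rational(4375787, 2010972) ≈ 2.1760)
Mul(Add(38372, Function('w')(s)), Add(-16108, Z)) = Mul(Add(38372, 11), Add(-16108, Rational(4375787, 2010972))) = Mul(38383, Rational(-32388361189, 2010972)) = Rational(-1243162467517387, 2010972)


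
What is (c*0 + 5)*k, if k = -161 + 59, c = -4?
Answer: -510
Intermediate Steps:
k = -102
(c*0 + 5)*k = (-4*0 + 5)*(-102) = (0 + 5)*(-102) = 5*(-102) = -510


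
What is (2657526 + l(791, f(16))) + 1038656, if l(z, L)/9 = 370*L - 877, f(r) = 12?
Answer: 3728249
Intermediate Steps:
l(z, L) = -7893 + 3330*L (l(z, L) = 9*(370*L - 877) = 9*(-877 + 370*L) = -7893 + 3330*L)
(2657526 + l(791, f(16))) + 1038656 = (2657526 + (-7893 + 3330*12)) + 1038656 = (2657526 + (-7893 + 39960)) + 1038656 = (2657526 + 32067) + 1038656 = 2689593 + 1038656 = 3728249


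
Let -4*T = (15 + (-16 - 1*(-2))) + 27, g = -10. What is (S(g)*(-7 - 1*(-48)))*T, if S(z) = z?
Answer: 2870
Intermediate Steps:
T = -7 (T = -((15 + (-16 - 1*(-2))) + 27)/4 = -((15 + (-16 + 2)) + 27)/4 = -((15 - 14) + 27)/4 = -(1 + 27)/4 = -¼*28 = -7)
(S(g)*(-7 - 1*(-48)))*T = -10*(-7 - 1*(-48))*(-7) = -10*(-7 + 48)*(-7) = -10*41*(-7) = -410*(-7) = 2870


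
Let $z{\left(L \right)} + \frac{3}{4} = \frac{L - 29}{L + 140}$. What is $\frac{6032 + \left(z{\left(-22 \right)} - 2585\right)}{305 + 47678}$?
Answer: $\frac{813213}{11323988} \approx 0.071813$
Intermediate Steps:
$z{\left(L \right)} = - \frac{3}{4} + \frac{-29 + L}{140 + L}$ ($z{\left(L \right)} = - \frac{3}{4} + \frac{L - 29}{L + 140} = - \frac{3}{4} + \frac{-29 + L}{140 + L}$)
$\frac{6032 + \left(z{\left(-22 \right)} - 2585\right)}{305 + 47678} = \frac{6032 - \left(2585 - \frac{-536 - 22}{4 \left(140 - 22\right)}\right)}{305 + 47678} = \frac{6032 - \left(2585 - \frac{1}{4} \cdot \frac{1}{118} \left(-558\right)\right)}{47983} = \left(6032 - \left(2585 - - \frac{279}{236}\right)\right) \frac{1}{47983} = \left(6032 - \frac{610339}{236}\right) \frac{1}{47983} = \frac{813213}{236} \cdot \frac{1}{47983} = \frac{813213}{11323988}$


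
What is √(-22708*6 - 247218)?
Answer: I*√383466 ≈ 619.25*I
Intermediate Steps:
√(-22708*6 - 247218) = √(-136248 - 247218) = √(-383466) = I*√383466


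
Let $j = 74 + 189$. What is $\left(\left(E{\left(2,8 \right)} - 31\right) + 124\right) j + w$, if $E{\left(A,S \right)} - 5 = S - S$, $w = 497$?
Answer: $26271$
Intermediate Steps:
$E{\left(A,S \right)} = 5$ ($E{\left(A,S \right)} = 5 + \left(S - S\right) = 5 + 0 = 5$)
$j = 263$
$\left(\left(E{\left(2,8 \right)} - 31\right) + 124\right) j + w = \left(\left(5 - 31\right) + 124\right) 263 + 497 = \left(-26 + 124\right) 263 + 497 = 98 \cdot 263 + 497 = 25774 + 497 = 26271$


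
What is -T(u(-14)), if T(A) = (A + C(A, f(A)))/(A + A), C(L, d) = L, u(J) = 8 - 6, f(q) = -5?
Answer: -1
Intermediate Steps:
u(J) = 2
T(A) = 1 (T(A) = (A + A)/(A + A) = (2*A)/((2*A)) = (2*A)*(1/(2*A)) = 1)
-T(u(-14)) = -1*1 = -1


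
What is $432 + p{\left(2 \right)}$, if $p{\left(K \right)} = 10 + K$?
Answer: $444$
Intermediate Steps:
$432 + p{\left(2 \right)} = 432 + \left(10 + 2\right) = 432 + 12 = 444$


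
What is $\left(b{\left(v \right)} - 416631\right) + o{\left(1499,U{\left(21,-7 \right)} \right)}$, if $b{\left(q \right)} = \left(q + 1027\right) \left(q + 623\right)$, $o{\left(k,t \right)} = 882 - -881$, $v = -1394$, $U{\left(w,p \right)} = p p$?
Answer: $-131911$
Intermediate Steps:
$U{\left(w,p \right)} = p^{2}$
$o{\left(k,t \right)} = 1763$ ($o{\left(k,t \right)} = 882 + 881 = 1763$)
$b{\left(q \right)} = \left(623 + q\right) \left(1027 + q\right)$ ($b{\left(q \right)} = \left(1027 + q\right) \left(623 + q\right) = \left(623 + q\right) \left(1027 + q\right)$)
$\left(b{\left(v \right)} - 416631\right) + o{\left(1499,U{\left(21,-7 \right)} \right)} = \left(\left(639821 + \left(-1394\right)^{2} + 1650 \left(-1394\right)\right) - 416631\right) + 1763 = \left(\left(639821 + 1943236 - 2300100\right) - 416631\right) + 1763 = \left(282957 - 416631\right) + 1763 = -133674 + 1763 = -131911$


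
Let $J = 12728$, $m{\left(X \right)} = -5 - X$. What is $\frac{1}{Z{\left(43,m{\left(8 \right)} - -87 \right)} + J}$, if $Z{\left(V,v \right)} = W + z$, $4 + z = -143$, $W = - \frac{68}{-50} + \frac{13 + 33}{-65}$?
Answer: $\frac{325}{4089037} \approx 7.9481 \cdot 10^{-5}$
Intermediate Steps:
$W = \frac{212}{325}$ ($W = \left(-68\right) \left(- \frac{1}{50}\right) + 46 \left(- \frac{1}{65}\right) = \frac{34}{25} - \frac{46}{65} = \frac{212}{325} \approx 0.65231$)
$z = -147$ ($z = -4 - 143 = -147$)
$Z{\left(V,v \right)} = - \frac{47563}{325}$ ($Z{\left(V,v \right)} = \frac{212}{325} - 147 = - \frac{47563}{325}$)
$\frac{1}{Z{\left(43,m{\left(8 \right)} - -87 \right)} + J} = \frac{1}{- \frac{47563}{325} + 12728} = \frac{1}{\frac{4089037}{325}} = \frac{325}{4089037}$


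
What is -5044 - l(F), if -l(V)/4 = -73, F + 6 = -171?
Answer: -5336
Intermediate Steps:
F = -177 (F = -6 - 171 = -177)
l(V) = 292 (l(V) = -4*(-73) = 292)
-5044 - l(F) = -5044 - 1*292 = -5044 - 292 = -5336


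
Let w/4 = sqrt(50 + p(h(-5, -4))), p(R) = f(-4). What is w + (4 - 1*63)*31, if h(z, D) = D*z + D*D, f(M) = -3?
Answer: -1829 + 4*sqrt(47) ≈ -1801.6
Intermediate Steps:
h(z, D) = D**2 + D*z (h(z, D) = D*z + D**2 = D**2 + D*z)
p(R) = -3
w = 4*sqrt(47) (w = 4*sqrt(50 - 3) = 4*sqrt(47) ≈ 27.423)
w + (4 - 1*63)*31 = 4*sqrt(47) + (4 - 1*63)*31 = 4*sqrt(47) + (4 - 63)*31 = 4*sqrt(47) - 59*31 = 4*sqrt(47) - 1829 = -1829 + 4*sqrt(47)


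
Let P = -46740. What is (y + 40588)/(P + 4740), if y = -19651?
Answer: -997/2000 ≈ -0.49850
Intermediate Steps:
(y + 40588)/(P + 4740) = (-19651 + 40588)/(-46740 + 4740) = 20937/(-42000) = 20937*(-1/42000) = -997/2000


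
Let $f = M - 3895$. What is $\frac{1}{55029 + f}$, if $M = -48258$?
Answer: $\frac{1}{2876} \approx 0.00034771$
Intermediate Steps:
$f = -52153$ ($f = -48258 - 3895 = -52153$)
$\frac{1}{55029 + f} = \frac{1}{55029 - 52153} = \frac{1}{2876}$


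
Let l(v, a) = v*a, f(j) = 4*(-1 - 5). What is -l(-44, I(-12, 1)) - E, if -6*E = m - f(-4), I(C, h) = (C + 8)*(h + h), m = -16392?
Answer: -3080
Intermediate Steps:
f(j) = -24 (f(j) = 4*(-6) = -24)
I(C, h) = 2*h*(8 + C) (I(C, h) = (8 + C)*(2*h) = 2*h*(8 + C))
E = 2728 (E = -(-16392 - 1*(-24))/6 = -(-16392 + 24)/6 = -⅙*(-16368) = 2728)
l(v, a) = a*v
-l(-44, I(-12, 1)) - E = -2*1*(8 - 12)*(-44) - 1*2728 = -2*1*(-4)*(-44) - 2728 = -(-8)*(-44) - 2728 = -1*352 - 2728 = -352 - 2728 = -3080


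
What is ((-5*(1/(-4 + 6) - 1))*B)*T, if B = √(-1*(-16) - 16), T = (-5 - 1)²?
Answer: 0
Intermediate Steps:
T = 36 (T = (-6)² = 36)
B = 0 (B = √(16 - 16) = √0 = 0)
((-5*(1/(-4 + 6) - 1))*B)*T = (-5*(1/(-4 + 6) - 1)*0)*36 = (-5*(1/2 - 1)*0)*36 = (-5*(½ - 1)*0)*36 = (-5*(-½)*0)*36 = ((5/2)*0)*36 = 0*36 = 0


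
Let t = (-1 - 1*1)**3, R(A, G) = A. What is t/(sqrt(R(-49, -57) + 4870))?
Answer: -8*sqrt(4821)/4821 ≈ -0.11522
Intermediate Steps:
t = -8 (t = (-1 - 1)**3 = (-2)**3 = -8)
t/(sqrt(R(-49, -57) + 4870)) = -8/sqrt(-49 + 4870) = -8*sqrt(4821)/4821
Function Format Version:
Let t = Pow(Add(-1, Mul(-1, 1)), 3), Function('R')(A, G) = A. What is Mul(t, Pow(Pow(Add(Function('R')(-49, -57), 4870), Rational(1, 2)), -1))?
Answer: Mul(Rational(-8, 4821), Pow(4821, Rational(1, 2))) ≈ -0.11522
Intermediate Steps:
t = -8 (t = Pow(Add(-1, -1), 3) = Pow(-2, 3) = -8)
Mul(t, Pow(Pow(Add(Function('R')(-49, -57), 4870), Rational(1, 2)), -1)) = Mul(-8, Pow(Pow(Add(-49, 4870), Rational(1, 2)), -1)) = Mul(-8, Pow(Pow(4821, Rational(1, 2)), -1)) = Mul(-8, Mul(Rational(1, 4821), Pow(4821, Rational(1, 2)))) = Mul(Rational(-8, 4821), Pow(4821, Rational(1, 2)))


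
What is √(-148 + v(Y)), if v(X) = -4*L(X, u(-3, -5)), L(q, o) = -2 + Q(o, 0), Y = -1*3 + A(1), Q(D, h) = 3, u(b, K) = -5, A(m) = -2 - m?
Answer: 2*I*√38 ≈ 12.329*I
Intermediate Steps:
Y = -6 (Y = -1*3 + (-2 - 1*1) = -3 + (-2 - 1) = -3 - 3 = -6)
L(q, o) = 1 (L(q, o) = -2 + 3 = 1)
v(X) = -4 (v(X) = -4*1 = -4)
√(-148 + v(Y)) = √(-148 - 4) = √(-152) = 2*I*√38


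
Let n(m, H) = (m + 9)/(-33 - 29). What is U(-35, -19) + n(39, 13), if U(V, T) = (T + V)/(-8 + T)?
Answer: 38/31 ≈ 1.2258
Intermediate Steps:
U(V, T) = (T + V)/(-8 + T)
n(m, H) = -9/62 - m/62 (n(m, H) = (9 + m)/(-62) = (9 + m)*(-1/62) = -9/62 - m/62)
U(-35, -19) + n(39, 13) = (-19 - 35)/(-8 - 19) + (-9/62 - 1/62*39) = -54/(-27) + (-9/62 - 39/62) = -1/27*(-54) - 24/31 = 2 - 24/31 = 38/31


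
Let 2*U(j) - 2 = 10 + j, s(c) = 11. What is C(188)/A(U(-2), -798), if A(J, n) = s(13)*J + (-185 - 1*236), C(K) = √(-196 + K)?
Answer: -I*√2/183 ≈ -0.0077279*I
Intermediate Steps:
U(j) = 6 + j/2 (U(j) = 1 + (10 + j)/2 = 1 + (5 + j/2) = 6 + j/2)
A(J, n) = -421 + 11*J (A(J, n) = 11*J + (-185 - 1*236) = 11*J + (-185 - 236) = 11*J - 421 = -421 + 11*J)
C(188)/A(U(-2), -798) = √(-196 + 188)/(-421 + 11*(6 + (½)*(-2))) = √(-8)/(-421 + 11*(6 - 1)) = (2*I*√2)/(-421 + 11*5) = (2*I*√2)/(-421 + 55) = (2*I*√2)/(-366) = (2*I*√2)*(-1/366) = -I*√2/183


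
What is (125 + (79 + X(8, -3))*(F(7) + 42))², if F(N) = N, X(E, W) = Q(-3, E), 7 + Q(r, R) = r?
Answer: 12292036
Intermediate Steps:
Q(r, R) = -7 + r
X(E, W) = -10 (X(E, W) = -7 - 3 = -10)
(125 + (79 + X(8, -3))*(F(7) + 42))² = (125 + (79 - 10)*(7 + 42))² = (125 + 69*49)² = (125 + 3381)² = 3506² = 12292036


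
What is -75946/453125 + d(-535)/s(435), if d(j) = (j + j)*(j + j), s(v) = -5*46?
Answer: -51880028008/10421875 ≈ -4978.0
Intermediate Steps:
s(v) = -230
d(j) = 4*j² (d(j) = (2*j)*(2*j) = 4*j²)
-75946/453125 + d(-535)/s(435) = -75946/453125 + (4*(-535)²)/(-230) = -75946*1/453125 + (4*286225)*(-1/230) = -75946/453125 + 1144900*(-1/230) = -75946/453125 - 114490/23 = -51880028008/10421875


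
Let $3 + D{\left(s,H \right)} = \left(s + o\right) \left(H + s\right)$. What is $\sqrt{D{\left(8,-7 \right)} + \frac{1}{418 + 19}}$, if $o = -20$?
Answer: $\frac{i \sqrt{2864098}}{437} \approx 3.8727 i$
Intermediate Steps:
$D{\left(s,H \right)} = -3 + \left(-20 + s\right) \left(H + s\right)$ ($D{\left(s,H \right)} = -3 + \left(s - 20\right) \left(H + s\right) = -3 + \left(-20 + s\right) \left(H + s\right)$)
$\sqrt{D{\left(8,-7 \right)} + \frac{1}{418 + 19}} = \sqrt{\left(-3 + 8^{2} - -140 - 160 - 56\right) + \frac{1}{418 + 19}} = \sqrt{\left(-3 + 64 + 140 - 160 - 56\right) + \frac{1}{437}} = \sqrt{-15 + \frac{1}{437}} = \sqrt{- \frac{6554}{437}} = \frac{i \sqrt{2864098}}{437}$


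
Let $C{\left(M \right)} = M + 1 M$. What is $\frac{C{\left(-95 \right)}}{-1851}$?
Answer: $\frac{190}{1851} \approx 0.10265$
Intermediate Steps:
$C{\left(M \right)} = 2 M$ ($C{\left(M \right)} = M + M = 2 M$)
$\frac{C{\left(-95 \right)}}{-1851} = \frac{2 \left(-95\right)}{-1851} = \left(-190\right) \left(- \frac{1}{1851}\right) = \frac{190}{1851}$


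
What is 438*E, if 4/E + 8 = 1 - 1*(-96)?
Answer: 1752/89 ≈ 19.685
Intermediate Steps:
E = 4/89 (E = 4/(-8 + (1 - 1*(-96))) = 4/(-8 + (1 + 96)) = 4/(-8 + 97) = 4/89 ≈ 0.044944)
438*E = 438*(4/89) = 1752/89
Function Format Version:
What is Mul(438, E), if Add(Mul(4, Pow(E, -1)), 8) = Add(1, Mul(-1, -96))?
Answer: Rational(1752, 89) ≈ 19.685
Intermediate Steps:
E = Rational(4, 89) (E = Mul(4, Pow(Add(-8, Add(1, Mul(-1, -96))), -1)) = Mul(4, Pow(Add(-8, Add(1, 96)), -1)) = Mul(4, Pow(Add(-8, 97), -1)) = Mul(4, Pow(89, -1)) = Mul(4, Rational(1, 89)) = Rational(4, 89) ≈ 0.044944)
Mul(438, E) = Mul(438, Rational(4, 89)) = Rational(1752, 89)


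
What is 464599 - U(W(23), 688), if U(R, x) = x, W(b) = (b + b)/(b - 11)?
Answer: 463911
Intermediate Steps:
W(b) = 2*b/(-11 + b) (W(b) = (2*b)/(-11 + b) = 2*b/(-11 + b))
464599 - U(W(23), 688) = 464599 - 1*688 = 464599 - 688 = 463911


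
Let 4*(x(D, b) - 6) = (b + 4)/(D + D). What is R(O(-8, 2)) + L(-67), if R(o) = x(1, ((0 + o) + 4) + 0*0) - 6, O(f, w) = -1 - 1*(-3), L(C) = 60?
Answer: 245/4 ≈ 61.250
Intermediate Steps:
O(f, w) = 2 (O(f, w) = -1 + 3 = 2)
x(D, b) = 6 + (4 + b)/(8*D) (x(D, b) = 6 + ((b + 4)/(D + D))/4 = 6 + ((4 + b)/((2*D)))/4 = 6 + ((4 + b)*(1/(2*D)))/4 = 6 + ((4 + b)/(2*D))/4 = 6 + (4 + b)/(8*D))
R(o) = 1 + o/8 (R(o) = (1/8)*(4 + (((0 + o) + 4) + 0*0) + 48*1)/1 - 6 = (1/8)*1*(4 + ((o + 4) + 0) + 48) - 6 = (1/8)*1*(4 + ((4 + o) + 0) + 48) - 6 = (1/8)*1*(4 + (4 + o) + 48) - 6 = (1/8)*1*(56 + o) - 6 = (7 + o/8) - 6 = 1 + o/8)
R(O(-8, 2)) + L(-67) = (1 + (1/8)*2) + 60 = (1 + 1/4) + 60 = 5/4 + 60 = 245/4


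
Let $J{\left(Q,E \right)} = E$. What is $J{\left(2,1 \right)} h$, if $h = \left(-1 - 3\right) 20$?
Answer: $-80$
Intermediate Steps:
$h = -80$ ($h = \left(-4\right) 20 = -80$)
$J{\left(2,1 \right)} h = 1 \left(-80\right) = -80$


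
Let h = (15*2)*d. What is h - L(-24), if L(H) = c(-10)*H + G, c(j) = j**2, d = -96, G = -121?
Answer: -359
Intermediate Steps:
h = -2880 (h = (15*2)*(-96) = 30*(-96) = -2880)
L(H) = -121 + 100*H (L(H) = (-10)**2*H - 121 = 100*H - 121 = -121 + 100*H)
h - L(-24) = -2880 - (-121 + 100*(-24)) = -2880 - (-121 - 2400) = -2880 - 1*(-2521) = -2880 + 2521 = -359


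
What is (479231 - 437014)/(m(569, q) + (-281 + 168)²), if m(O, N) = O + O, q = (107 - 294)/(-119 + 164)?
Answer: 42217/13907 ≈ 3.0357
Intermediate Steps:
q = -187/45 ≈ -4.1556
m(O, N) = 2*O
(479231 - 437014)/(m(569, q) + (-281 + 168)²) = (479231 - 437014)/(2*569 + (-281 + 168)²) = 42217/(1138 + (-113)²) = 42217/(1138 + 12769) = 42217/13907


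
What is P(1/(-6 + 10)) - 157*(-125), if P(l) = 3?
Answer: 19628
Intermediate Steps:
P(1/(-6 + 10)) - 157*(-125) = 3 - 157*(-125) = 3 + 19625 = 19628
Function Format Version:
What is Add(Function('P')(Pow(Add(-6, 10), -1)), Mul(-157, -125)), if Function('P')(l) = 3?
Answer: 19628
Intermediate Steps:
Add(Function('P')(Pow(Add(-6, 10), -1)), Mul(-157, -125)) = Add(3, Mul(-157, -125)) = Add(3, 19625) = 19628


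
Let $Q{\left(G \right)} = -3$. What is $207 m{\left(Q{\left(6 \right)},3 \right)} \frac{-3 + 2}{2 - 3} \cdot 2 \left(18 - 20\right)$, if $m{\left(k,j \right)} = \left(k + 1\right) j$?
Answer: $4968$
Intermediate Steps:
$m{\left(k,j \right)} = j \left(1 + k\right)$ ($m{\left(k,j \right)} = \left(1 + k\right) j = j \left(1 + k\right)$)
$207 m{\left(Q{\left(6 \right)},3 \right)} \frac{-3 + 2}{2 - 3} \cdot 2 \left(18 - 20\right) = 207 \cdot 3 \left(1 - 3\right) \frac{-3 + 2}{2 - 3} \cdot 2 \left(18 - 20\right) = 207 \cdot 3 \left(-2\right) \left(- \frac{1}{-1}\right) 2 \left(-2\right) = 207 - 6 \left(\left(-1\right) \left(-1\right)\right) 2 \left(-2\right) = 207 \left(-6\right) 1 \cdot 2 \left(-2\right) = 207 \left(\left(-6\right) 2\right) \left(-2\right) = 207 \left(-12\right) \left(-2\right) = \left(-2484\right) \left(-2\right) = 4968$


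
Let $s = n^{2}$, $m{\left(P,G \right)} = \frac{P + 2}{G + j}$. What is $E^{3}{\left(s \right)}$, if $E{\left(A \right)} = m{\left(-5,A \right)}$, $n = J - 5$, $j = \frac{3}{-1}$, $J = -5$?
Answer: $- \frac{27}{912673} \approx -2.9583 \cdot 10^{-5}$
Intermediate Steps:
$j = -3$ ($j = 3 \left(-1\right) = -3$)
$n = -10$ ($n = -5 - 5 = -10$)
$m{\left(P,G \right)} = \frac{2 + P}{-3 + G}$ ($m{\left(P,G \right)} = \frac{P + 2}{G - 3} = \frac{2 + P}{-3 + G}$)
$s = 100$ ($s = \left(-10\right)^{2} = 100$)
$E{\left(A \right)} = - \frac{3}{-3 + A}$ ($E{\left(A \right)} = \frac{2 - 5}{-3 + A} = \frac{1}{-3 + A} \left(-3\right) = - \frac{3}{-3 + A}$)
$E^{3}{\left(s \right)} = \left(- \frac{3}{-3 + 100}\right)^{3} = \left(- \frac{3}{97}\right)^{3} = - \frac{27}{912673}$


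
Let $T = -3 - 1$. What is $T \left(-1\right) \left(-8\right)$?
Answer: $-32$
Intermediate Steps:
$T = -4$
$T \left(-1\right) \left(-8\right) = \left(-4\right) \left(-1\right) \left(-8\right) = 4 \left(-8\right) = -32$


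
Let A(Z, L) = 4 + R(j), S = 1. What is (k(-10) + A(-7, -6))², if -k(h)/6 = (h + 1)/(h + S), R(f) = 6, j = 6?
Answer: 16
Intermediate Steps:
k(h) = -6 (k(h) = -6*(h + 1)/(h + 1) = -6*(1 + h)/(1 + h) = -6*1 = -6)
A(Z, L) = 10 (A(Z, L) = 4 + 6 = 10)
(k(-10) + A(-7, -6))² = (-6 + 10)² = 4² = 16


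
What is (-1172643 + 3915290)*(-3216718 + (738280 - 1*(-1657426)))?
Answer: -2251746098764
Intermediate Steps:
(-1172643 + 3915290)*(-3216718 + (738280 - 1*(-1657426))) = 2742647*(-3216718 + (738280 + 1657426)) = 2742647*(-3216718 + 2395706) = 2742647*(-821012) = -2251746098764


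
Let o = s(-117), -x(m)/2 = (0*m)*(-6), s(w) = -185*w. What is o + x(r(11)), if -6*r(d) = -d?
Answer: 21645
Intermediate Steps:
r(d) = d/6 (r(d) = -(-1)*d/6 = d/6)
x(m) = 0 (x(m) = -2*0*m*(-6) = -0*(-6) = -2*0 = 0)
o = 21645 (o = -185*(-117) = 21645)
o + x(r(11)) = 21645 + 0 = 21645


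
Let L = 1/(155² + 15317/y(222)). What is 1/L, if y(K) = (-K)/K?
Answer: 8708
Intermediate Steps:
y(K) = -1
L = 1/8708 (L = 1/(155² + 15317/(-1)) = 1/(24025 + 15317*(-1)) = 1/(24025 - 15317) = 1/8708 ≈ 0.00011484)
1/L = 1/(1/8708) = 8708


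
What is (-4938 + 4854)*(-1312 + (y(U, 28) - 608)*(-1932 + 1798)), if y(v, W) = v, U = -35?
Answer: -7127400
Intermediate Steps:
(-4938 + 4854)*(-1312 + (y(U, 28) - 608)*(-1932 + 1798)) = (-4938 + 4854)*(-1312 + (-35 - 608)*(-1932 + 1798)) = -84*(-1312 - 643*(-134)) = -84*(-1312 + 86162) = -84*84850 = -7127400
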